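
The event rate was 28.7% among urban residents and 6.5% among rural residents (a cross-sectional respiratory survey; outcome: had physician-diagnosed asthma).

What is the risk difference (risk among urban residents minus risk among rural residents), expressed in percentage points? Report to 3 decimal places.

22.200

risk difference = 0.2870 − 0.0650 = 0.2220 → 22.200 percentage points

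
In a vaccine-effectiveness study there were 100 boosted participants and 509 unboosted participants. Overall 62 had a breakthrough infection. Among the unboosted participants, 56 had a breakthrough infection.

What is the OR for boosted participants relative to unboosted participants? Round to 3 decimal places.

boosted participants with the outcome: 62 − 56 = 6
boosted participants without the outcome: 100 − 6 = 94
unboosted participants without the outcome: 509 − 56 = 453
odds, boosted participants = 6/94 = 0.0638
odds, unboosted participants = 56/453 = 0.1236
OR = 0.0638 / 0.1236 = 0.516

0.516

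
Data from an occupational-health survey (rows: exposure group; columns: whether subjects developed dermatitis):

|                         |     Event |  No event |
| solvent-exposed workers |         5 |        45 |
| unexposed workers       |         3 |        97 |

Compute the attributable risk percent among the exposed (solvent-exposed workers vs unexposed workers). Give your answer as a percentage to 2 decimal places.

70.00%

risk, solvent-exposed workers = 5/50 = 0.10000
risk, unexposed workers = 3/100 = 0.03000
AR% = (0.10000 − 0.03000) / 0.10000 = 0.7000 → 70.00%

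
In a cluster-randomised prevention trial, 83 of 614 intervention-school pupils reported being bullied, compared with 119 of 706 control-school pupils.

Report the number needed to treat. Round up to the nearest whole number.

30

risk, intervention-school pupils = 83/614 = 0.135179
risk, control-school pupils = 119/706 = 0.168555
absolute risk difference = 0.033376
1 / 0.033376 = 29.962 → round up → 30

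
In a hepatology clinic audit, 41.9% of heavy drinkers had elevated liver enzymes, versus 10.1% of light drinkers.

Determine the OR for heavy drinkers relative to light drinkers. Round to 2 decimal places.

odds, heavy drinkers = 0.4190/0.5810 = 0.7212
odds, light drinkers = 0.1010/0.8990 = 0.1123
OR = 0.7212 / 0.1123 = 6.42

OR = 6.42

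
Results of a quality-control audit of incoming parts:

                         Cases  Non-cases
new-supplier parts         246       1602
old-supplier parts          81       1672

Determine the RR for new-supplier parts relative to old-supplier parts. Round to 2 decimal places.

risk, new-supplier parts = 246/1848 = 0.13312
risk, old-supplier parts = 81/1753 = 0.04621
RR = 0.13312 / 0.04621 = 2.88

RR ≈ 2.88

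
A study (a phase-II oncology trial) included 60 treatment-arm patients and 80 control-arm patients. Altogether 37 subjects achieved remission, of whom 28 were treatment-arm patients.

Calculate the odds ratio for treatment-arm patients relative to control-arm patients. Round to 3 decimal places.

6.903

treatment-arm patients without the outcome: 60 − 28 = 32
control-arm patients with the outcome: 37 − 28 = 9
control-arm patients without the outcome: 80 − 9 = 71
OR = (28 × 71) / (32 × 9) = 1988/288 ≈ 6.903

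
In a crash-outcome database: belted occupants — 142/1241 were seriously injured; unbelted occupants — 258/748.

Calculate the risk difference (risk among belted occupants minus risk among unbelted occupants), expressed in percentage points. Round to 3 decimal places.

RD ≈ -23.050

risk, belted occupants = 142/1241 = 0.1144
risk, unbelted occupants = 258/748 = 0.3449
risk difference = 0.1144 − 0.3449 = -0.2305 → -23.050 percentage points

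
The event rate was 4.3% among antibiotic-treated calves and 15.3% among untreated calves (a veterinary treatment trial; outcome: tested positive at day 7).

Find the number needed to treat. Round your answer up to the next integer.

absolute risk difference = 0.110000
1 / 0.110000 = 9.091 → round up → 10

10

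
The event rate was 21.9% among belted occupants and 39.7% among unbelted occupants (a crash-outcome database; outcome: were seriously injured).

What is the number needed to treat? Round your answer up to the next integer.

absolute risk difference = 0.178000
1 / 0.178000 = 5.618 → round up → 6

NNT: 6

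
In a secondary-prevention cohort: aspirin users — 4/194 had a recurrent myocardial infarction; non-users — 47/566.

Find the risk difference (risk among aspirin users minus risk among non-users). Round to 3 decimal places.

-0.062

risk, aspirin users = 4/194 = 0.02062
risk, non-users = 47/566 = 0.08304
risk difference = 0.02062 − 0.08304 = -0.062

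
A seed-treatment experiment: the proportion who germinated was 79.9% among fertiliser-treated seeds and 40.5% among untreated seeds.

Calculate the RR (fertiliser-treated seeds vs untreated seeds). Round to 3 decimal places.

RR = 0.7990 / 0.4050 = 1.973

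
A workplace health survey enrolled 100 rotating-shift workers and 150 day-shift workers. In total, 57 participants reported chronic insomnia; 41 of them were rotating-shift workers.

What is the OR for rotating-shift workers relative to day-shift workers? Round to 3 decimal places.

rotating-shift workers without the outcome: 100 − 41 = 59
day-shift workers with the outcome: 57 − 41 = 16
day-shift workers without the outcome: 150 − 16 = 134
OR = (41 × 134) / (59 × 16) = 5494/944 ≈ 5.820

OR: 5.820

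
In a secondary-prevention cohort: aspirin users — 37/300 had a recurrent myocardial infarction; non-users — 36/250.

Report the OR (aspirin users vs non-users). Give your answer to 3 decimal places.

OR = (37 × 214) / (263 × 36) = 7918/9468 ≈ 0.836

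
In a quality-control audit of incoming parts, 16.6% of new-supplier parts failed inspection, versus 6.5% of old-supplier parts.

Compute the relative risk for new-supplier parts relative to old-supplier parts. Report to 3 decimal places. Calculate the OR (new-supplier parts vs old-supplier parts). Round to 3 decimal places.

RR = 0.1660 / 0.0650 = 2.554
odds, new-supplier parts = 0.1660/0.8340 = 0.1990
odds, old-supplier parts = 0.0650/0.9350 = 0.0695
OR = 0.1990 / 0.0695 = 2.863

RR = 2.554; OR = 2.863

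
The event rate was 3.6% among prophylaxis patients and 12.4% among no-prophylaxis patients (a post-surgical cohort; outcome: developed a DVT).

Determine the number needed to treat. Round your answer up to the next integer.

absolute risk difference = 0.088000
1 / 0.088000 = 11.364 → round up → 12

12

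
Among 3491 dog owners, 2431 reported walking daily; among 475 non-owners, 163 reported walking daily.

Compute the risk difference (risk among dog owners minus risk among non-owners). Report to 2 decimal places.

0.35

risk, dog owners = 2431/3491 = 0.6964
risk, non-owners = 163/475 = 0.3432
risk difference = 0.6964 − 0.3432 = 0.35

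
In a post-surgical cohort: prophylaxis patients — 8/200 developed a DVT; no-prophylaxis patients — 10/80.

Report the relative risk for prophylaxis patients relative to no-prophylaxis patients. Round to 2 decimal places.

0.32

risk, prophylaxis patients = 8/200 = 0.04000
risk, no-prophylaxis patients = 10/80 = 0.12500
RR = 0.04000 / 0.12500 = 0.32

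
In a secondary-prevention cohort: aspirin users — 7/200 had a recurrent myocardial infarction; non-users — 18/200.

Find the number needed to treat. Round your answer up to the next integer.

19

risk, aspirin users = 7/200 = 0.035000
risk, non-users = 18/200 = 0.090000
absolute risk difference = 0.055000
1 / 0.055000 = 18.182 → round up → 19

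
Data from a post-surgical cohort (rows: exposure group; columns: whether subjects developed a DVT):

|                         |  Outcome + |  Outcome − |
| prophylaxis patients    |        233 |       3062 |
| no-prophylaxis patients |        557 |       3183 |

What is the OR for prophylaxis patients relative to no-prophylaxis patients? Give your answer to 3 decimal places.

OR = 0.435

odds, prophylaxis patients = 233/3062 = 0.0761
odds, no-prophylaxis patients = 557/3183 = 0.1750
OR = 0.0761 / 0.1750 = 0.435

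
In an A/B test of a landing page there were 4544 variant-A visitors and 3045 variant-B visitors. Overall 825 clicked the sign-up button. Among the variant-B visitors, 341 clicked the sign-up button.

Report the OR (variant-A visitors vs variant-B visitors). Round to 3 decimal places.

variant-A visitors with the outcome: 825 − 341 = 484
variant-A visitors without the outcome: 4544 − 484 = 4060
variant-B visitors without the outcome: 3045 − 341 = 2704
odds, variant-A visitors = 484/4060 = 0.1192
odds, variant-B visitors = 341/2704 = 0.1261
OR = 0.1192 / 0.1261 = 0.945

OR: 0.945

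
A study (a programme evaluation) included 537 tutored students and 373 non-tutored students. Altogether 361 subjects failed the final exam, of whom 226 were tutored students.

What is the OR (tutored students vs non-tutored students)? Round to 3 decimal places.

tutored students without the outcome: 537 − 226 = 311
non-tutored students with the outcome: 361 − 226 = 135
non-tutored students without the outcome: 373 − 135 = 238
odds, tutored students = 226/311 = 0.7267
odds, non-tutored students = 135/238 = 0.5672
OR = 0.7267 / 0.5672 = 1.281

OR = 1.281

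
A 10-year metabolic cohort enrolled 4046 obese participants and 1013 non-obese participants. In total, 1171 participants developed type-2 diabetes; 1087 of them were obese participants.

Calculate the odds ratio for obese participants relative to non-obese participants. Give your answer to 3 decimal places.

obese participants without the outcome: 4046 − 1087 = 2959
non-obese participants with the outcome: 1171 − 1087 = 84
non-obese participants without the outcome: 1013 − 84 = 929
OR = (1087 × 929) / (2959 × 84) = 1009823/248556 ≈ 4.063

4.063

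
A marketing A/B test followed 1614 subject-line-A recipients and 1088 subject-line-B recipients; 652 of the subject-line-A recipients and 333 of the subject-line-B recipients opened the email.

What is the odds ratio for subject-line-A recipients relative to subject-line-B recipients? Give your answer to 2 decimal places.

OR ≈ 1.54

odds, subject-line-A recipients = 652/962 = 0.6778
odds, subject-line-B recipients = 333/755 = 0.4411
OR = 0.6778 / 0.4411 = 1.54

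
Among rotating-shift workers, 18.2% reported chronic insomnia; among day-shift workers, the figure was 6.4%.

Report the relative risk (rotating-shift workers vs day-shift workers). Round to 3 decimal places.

RR = 0.1820 / 0.0640 = 2.844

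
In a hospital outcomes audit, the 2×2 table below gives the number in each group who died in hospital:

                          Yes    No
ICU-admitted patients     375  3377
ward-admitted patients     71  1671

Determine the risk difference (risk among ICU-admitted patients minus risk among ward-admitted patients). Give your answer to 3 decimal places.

RD: 0.059

risk, ICU-admitted patients = 375/3752 = 0.09995
risk, ward-admitted patients = 71/1742 = 0.04076
risk difference = 0.09995 − 0.04076 = 0.059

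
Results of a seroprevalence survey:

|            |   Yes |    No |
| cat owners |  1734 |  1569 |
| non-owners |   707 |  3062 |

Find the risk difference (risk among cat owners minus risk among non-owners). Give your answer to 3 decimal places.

RD: 0.337

risk, cat owners = 1734/3303 = 0.5250
risk, non-owners = 707/3769 = 0.1876
risk difference = 0.5250 − 0.1876 = 0.337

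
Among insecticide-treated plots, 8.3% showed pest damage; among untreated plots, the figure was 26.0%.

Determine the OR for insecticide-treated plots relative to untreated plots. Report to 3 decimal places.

odds, insecticide-treated plots = 0.0830/0.9170 = 0.0905
odds, untreated plots = 0.2600/0.7400 = 0.3514
OR = 0.0905 / 0.3514 = 0.258

0.258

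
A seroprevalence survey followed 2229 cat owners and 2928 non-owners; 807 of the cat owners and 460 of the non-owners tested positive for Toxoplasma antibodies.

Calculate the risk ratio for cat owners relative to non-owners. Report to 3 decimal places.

RR: 2.304

risk, cat owners = 807/2229 = 0.3620
risk, non-owners = 460/2928 = 0.1571
RR = 0.3620 / 0.1571 = 2.304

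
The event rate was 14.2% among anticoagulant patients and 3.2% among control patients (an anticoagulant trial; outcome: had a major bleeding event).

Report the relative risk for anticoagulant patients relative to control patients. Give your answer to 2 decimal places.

RR = 0.14200 / 0.03200 = 4.44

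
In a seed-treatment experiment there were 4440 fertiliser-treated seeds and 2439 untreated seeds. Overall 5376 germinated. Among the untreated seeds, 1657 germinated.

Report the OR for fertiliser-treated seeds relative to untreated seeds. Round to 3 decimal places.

fertiliser-treated seeds with the outcome: 5376 − 1657 = 3719
fertiliser-treated seeds without the outcome: 4440 − 3719 = 721
untreated seeds without the outcome: 2439 − 1657 = 782
odds, fertiliser-treated seeds = 3719/721 = 5.1581
odds, untreated seeds = 1657/782 = 2.1189
OR = 5.1581 / 2.1189 = 2.434

2.434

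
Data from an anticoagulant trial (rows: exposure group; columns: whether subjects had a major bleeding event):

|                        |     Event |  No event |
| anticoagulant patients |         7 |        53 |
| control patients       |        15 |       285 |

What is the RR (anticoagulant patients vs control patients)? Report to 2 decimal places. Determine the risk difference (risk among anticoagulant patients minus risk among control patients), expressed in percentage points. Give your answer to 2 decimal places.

RR = 2.33; RD = 6.67

risk, anticoagulant patients = 7/60 = 0.1167
risk, control patients = 15/300 = 0.0500
RR = 0.1167 / 0.0500 = 2.33
risk difference = 0.1167 − 0.0500 = 0.0667 → 6.67 percentage points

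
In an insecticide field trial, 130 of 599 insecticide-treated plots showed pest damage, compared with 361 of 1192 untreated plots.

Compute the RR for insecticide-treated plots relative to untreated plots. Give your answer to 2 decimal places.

risk, insecticide-treated plots = 130/599 = 0.2170
risk, untreated plots = 361/1192 = 0.3029
RR = 0.2170 / 0.3029 = 0.72

RR: 0.72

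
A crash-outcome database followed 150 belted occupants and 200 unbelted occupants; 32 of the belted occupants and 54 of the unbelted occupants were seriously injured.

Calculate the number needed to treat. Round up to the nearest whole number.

NNT ≈ 18

risk, belted occupants = 32/150 = 0.213333
risk, unbelted occupants = 54/200 = 0.270000
absolute risk difference = 0.056667
1 / 0.056667 = 17.647 → round up → 18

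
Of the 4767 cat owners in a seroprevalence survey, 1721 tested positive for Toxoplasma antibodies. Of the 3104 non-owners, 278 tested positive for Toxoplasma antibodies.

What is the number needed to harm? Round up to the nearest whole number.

4

risk, cat owners = 1721/4767 = 0.361024
risk, non-owners = 278/3104 = 0.089562
absolute risk difference = 0.271462
1 / 0.271462 = 3.684 → round up → 4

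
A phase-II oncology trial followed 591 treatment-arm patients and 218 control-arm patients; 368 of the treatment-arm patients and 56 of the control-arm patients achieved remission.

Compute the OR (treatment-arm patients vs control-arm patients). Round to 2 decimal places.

odds, treatment-arm patients = 368/223 = 1.6502
odds, control-arm patients = 56/162 = 0.3457
OR = 1.6502 / 0.3457 = 4.77

4.77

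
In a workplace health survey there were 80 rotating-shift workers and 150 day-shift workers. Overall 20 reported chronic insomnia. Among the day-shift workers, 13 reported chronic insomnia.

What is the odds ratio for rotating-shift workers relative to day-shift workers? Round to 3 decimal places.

OR = 1.011

rotating-shift workers with the outcome: 20 − 13 = 7
rotating-shift workers without the outcome: 80 − 7 = 73
day-shift workers without the outcome: 150 − 13 = 137
odds, rotating-shift workers = 7/73 = 0.0959
odds, day-shift workers = 13/137 = 0.0949
OR = 0.0959 / 0.0949 = 1.011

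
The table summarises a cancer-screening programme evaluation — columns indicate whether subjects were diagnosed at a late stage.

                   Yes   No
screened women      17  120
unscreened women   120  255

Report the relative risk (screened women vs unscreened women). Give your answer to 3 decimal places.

RR ≈ 0.388

risk, screened women = 17/137 = 0.1241
risk, unscreened women = 120/375 = 0.3200
RR = 0.1241 / 0.3200 = 0.388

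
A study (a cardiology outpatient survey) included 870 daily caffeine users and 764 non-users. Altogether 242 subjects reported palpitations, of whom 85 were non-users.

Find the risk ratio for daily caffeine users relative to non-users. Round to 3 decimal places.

1.622

daily caffeine users with the outcome: 242 − 85 = 157
daily caffeine users without the outcome: 870 − 157 = 713
non-users without the outcome: 764 − 85 = 679
risk, daily caffeine users = 157/870 = 0.1805
risk, non-users = 85/764 = 0.1113
RR = 0.1805 / 0.1113 = 1.622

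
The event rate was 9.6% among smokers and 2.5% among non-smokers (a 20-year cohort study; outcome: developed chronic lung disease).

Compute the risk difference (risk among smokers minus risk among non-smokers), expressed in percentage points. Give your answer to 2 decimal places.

risk difference = 0.09600 − 0.02500 = 0.07100 → 7.10 percentage points

RD = 7.10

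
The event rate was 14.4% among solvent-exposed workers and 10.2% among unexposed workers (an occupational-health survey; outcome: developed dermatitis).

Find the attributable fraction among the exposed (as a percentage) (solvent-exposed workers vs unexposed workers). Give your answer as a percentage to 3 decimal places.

AR% = (0.1440 − 0.1020) / 0.1440 = 0.2917 → 29.167%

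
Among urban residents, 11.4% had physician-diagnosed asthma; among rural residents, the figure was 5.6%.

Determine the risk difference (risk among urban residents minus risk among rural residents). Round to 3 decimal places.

risk difference = 0.1140 − 0.0560 = 0.058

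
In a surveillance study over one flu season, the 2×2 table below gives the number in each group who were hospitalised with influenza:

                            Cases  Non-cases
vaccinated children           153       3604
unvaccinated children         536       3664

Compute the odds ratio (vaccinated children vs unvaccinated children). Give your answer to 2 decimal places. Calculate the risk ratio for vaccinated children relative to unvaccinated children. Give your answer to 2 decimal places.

OR = 0.29; RR = 0.32

odds, vaccinated children = 153/3604 = 0.04245
odds, unvaccinated children = 536/3664 = 0.14629
OR = 0.04245 / 0.14629 = 0.29
risk, vaccinated children = 153/3757 = 0.04072
risk, unvaccinated children = 536/4200 = 0.12762
RR = 0.04072 / 0.12762 = 0.32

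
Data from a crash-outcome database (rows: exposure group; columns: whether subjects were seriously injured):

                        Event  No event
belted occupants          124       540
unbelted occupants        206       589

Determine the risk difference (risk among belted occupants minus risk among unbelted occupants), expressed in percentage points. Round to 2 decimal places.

RD: -7.24

risk, belted occupants = 124/664 = 0.1867
risk, unbelted occupants = 206/795 = 0.2591
risk difference = 0.1867 − 0.2591 = -0.0724 → -7.24 percentage points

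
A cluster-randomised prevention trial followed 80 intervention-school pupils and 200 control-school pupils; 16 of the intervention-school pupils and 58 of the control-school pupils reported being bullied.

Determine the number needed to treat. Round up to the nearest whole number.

risk, intervention-school pupils = 16/80 = 0.200000
risk, control-school pupils = 58/200 = 0.290000
absolute risk difference = 0.090000
1 / 0.090000 = 11.111 → round up → 12

NNT = 12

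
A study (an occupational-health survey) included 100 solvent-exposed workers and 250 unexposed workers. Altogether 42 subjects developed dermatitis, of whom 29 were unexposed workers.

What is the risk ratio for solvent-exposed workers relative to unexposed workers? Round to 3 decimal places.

1.121

solvent-exposed workers with the outcome: 42 − 29 = 13
solvent-exposed workers without the outcome: 100 − 13 = 87
unexposed workers without the outcome: 250 − 29 = 221
risk, solvent-exposed workers = 13/100 = 0.1300
risk, unexposed workers = 29/250 = 0.1160
RR = 0.1300 / 0.1160 = 1.121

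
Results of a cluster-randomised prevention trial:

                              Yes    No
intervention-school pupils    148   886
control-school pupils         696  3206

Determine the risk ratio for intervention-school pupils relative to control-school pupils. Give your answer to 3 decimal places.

0.802

risk, intervention-school pupils = 148/1034 = 0.1431
risk, control-school pupils = 696/3902 = 0.1784
RR = 0.1431 / 0.1784 = 0.802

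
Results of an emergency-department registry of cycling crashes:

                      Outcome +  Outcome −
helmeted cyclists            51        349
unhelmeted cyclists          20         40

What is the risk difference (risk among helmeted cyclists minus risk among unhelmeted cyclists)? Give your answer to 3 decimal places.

risk, helmeted cyclists = 51/400 = 0.1275
risk, unhelmeted cyclists = 20/60 = 0.3333
risk difference = 0.1275 − 0.3333 = -0.206

RD = -0.206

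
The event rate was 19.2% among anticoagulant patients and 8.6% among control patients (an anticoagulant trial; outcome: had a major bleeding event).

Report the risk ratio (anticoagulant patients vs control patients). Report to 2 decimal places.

RR = 0.1920 / 0.0860 = 2.23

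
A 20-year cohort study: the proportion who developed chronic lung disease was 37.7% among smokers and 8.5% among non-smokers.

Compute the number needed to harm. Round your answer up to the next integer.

NNH ≈ 4

absolute risk difference = 0.292000
1 / 0.292000 = 3.425 → round up → 4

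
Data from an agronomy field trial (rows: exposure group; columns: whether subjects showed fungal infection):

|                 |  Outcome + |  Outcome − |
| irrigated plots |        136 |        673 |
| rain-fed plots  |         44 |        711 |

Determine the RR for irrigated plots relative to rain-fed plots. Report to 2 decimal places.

risk, irrigated plots = 136/809 = 0.1681
risk, rain-fed plots = 44/755 = 0.0583
RR = 0.1681 / 0.0583 = 2.88

2.88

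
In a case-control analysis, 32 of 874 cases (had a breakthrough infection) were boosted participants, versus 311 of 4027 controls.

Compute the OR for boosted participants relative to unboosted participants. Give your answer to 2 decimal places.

odds, boosted participants = 32/311 = 0.1029
odds, unboosted participants = 842/3716 = 0.2266
OR = 0.1029 / 0.2266 = 0.45

OR: 0.45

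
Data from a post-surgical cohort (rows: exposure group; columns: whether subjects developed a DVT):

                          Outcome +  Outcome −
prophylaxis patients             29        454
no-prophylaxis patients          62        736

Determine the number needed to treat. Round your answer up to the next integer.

risk, prophylaxis patients = 29/483 = 0.060041
risk, no-prophylaxis patients = 62/798 = 0.077694
absolute risk difference = 0.017653
1 / 0.017653 = 56.648 → round up → 57

57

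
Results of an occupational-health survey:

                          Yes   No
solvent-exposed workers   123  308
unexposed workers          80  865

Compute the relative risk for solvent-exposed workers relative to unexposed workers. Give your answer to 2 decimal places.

risk, solvent-exposed workers = 123/431 = 0.2854
risk, unexposed workers = 80/945 = 0.0847
RR = 0.2854 / 0.0847 = 3.37

3.37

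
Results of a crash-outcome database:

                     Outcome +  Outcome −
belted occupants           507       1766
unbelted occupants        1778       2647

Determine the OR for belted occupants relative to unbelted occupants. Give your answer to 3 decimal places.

odds, belted occupants = 507/1766 = 0.2871
odds, unbelted occupants = 1778/2647 = 0.6717
OR = 0.2871 / 0.6717 = 0.427

OR ≈ 0.427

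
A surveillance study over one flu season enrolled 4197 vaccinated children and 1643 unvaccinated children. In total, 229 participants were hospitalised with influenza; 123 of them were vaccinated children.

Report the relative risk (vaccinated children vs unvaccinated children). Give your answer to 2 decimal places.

vaccinated children without the outcome: 4197 − 123 = 4074
unvaccinated children with the outcome: 229 − 123 = 106
unvaccinated children without the outcome: 1643 − 106 = 1537
risk, vaccinated children = 123/4197 = 0.02931
risk, unvaccinated children = 106/1643 = 0.06452
RR = 0.02931 / 0.06452 = 0.45

RR: 0.45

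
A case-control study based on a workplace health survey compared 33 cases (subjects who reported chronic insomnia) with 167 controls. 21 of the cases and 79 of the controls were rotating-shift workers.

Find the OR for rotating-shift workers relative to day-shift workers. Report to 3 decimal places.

odds, rotating-shift workers = 21/79 = 0.2658
odds, day-shift workers = 12/88 = 0.1364
OR = 0.2658 / 0.1364 = 1.949

1.949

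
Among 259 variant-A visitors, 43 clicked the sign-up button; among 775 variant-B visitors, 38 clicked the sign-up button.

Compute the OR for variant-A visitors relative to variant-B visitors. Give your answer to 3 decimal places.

odds, variant-A visitors = 43/216 = 0.19907
odds, variant-B visitors = 38/737 = 0.05156
OR = 0.19907 / 0.05156 = 3.861

3.861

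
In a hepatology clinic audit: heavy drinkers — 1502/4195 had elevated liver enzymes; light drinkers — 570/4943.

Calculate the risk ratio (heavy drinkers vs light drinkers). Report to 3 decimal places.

3.105

risk, heavy drinkers = 1502/4195 = 0.3580
risk, light drinkers = 570/4943 = 0.1153
RR = 0.3580 / 0.1153 = 3.105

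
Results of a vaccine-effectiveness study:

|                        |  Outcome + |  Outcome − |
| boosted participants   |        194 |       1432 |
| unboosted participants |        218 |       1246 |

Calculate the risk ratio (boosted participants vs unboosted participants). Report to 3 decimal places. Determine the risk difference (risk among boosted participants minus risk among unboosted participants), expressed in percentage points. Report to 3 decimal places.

risk, boosted participants = 194/1626 = 0.1193
risk, unboosted participants = 218/1464 = 0.1489
RR = 0.1193 / 0.1489 = 0.801
risk difference = 0.1193 − 0.1489 = -0.0296 → -2.960 percentage points

RR = 0.801; RD = -2.960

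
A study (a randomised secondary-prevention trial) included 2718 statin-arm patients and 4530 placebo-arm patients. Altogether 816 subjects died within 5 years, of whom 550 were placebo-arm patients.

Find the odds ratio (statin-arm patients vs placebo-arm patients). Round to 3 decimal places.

statin-arm patients with the outcome: 816 − 550 = 266
statin-arm patients without the outcome: 2718 − 266 = 2452
placebo-arm patients without the outcome: 4530 − 550 = 3980
odds, statin-arm patients = 266/2452 = 0.1085
odds, placebo-arm patients = 550/3980 = 0.1382
OR = 0.1085 / 0.1382 = 0.785

OR ≈ 0.785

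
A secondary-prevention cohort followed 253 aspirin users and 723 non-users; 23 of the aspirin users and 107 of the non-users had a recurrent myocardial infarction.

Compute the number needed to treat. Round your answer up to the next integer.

risk, aspirin users = 23/253 = 0.090909
risk, non-users = 107/723 = 0.147994
absolute risk difference = 0.057085
1 / 0.057085 = 17.518 → round up → 18

NNT ≈ 18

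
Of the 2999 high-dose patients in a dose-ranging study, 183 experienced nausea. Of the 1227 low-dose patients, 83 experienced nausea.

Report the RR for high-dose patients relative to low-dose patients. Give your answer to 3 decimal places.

risk, high-dose patients = 183/2999 = 0.0610
risk, low-dose patients = 83/1227 = 0.0676
RR = 0.0610 / 0.0676 = 0.902

RR: 0.902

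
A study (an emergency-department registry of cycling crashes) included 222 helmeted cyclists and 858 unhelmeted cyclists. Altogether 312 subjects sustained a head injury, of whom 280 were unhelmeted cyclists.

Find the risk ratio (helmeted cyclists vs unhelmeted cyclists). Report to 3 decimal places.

helmeted cyclists with the outcome: 312 − 280 = 32
helmeted cyclists without the outcome: 222 − 32 = 190
unhelmeted cyclists without the outcome: 858 − 280 = 578
risk, helmeted cyclists = 32/222 = 0.1441
risk, unhelmeted cyclists = 280/858 = 0.3263
RR = 0.1441 / 0.3263 = 0.442

RR: 0.442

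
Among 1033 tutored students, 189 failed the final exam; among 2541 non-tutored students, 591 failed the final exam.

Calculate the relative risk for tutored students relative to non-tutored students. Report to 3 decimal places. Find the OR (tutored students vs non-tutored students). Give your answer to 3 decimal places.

RR = 0.787; OR = 0.739

risk, tutored students = 189/1033 = 0.1830
risk, non-tutored students = 591/2541 = 0.2326
RR = 0.1830 / 0.2326 = 0.787
odds, tutored students = 189/844 = 0.2239
odds, non-tutored students = 591/1950 = 0.3031
OR = 0.2239 / 0.3031 = 0.739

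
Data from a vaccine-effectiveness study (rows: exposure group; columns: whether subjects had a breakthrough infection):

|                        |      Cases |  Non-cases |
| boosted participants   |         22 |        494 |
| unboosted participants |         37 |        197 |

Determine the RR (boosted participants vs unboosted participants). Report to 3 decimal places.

0.270

risk, boosted participants = 22/516 = 0.04264
risk, unboosted participants = 37/234 = 0.15812
RR = 0.04264 / 0.15812 = 0.270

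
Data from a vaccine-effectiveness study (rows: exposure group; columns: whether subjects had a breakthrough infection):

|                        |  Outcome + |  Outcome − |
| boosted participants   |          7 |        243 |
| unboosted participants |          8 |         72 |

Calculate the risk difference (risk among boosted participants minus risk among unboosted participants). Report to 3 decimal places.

-0.072

risk, boosted participants = 7/250 = 0.02800
risk, unboosted participants = 8/80 = 0.10000
risk difference = 0.02800 − 0.10000 = -0.072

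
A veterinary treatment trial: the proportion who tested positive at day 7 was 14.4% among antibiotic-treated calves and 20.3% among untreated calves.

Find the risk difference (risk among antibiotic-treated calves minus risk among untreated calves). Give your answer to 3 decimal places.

risk difference = 0.1440 − 0.2030 = -0.059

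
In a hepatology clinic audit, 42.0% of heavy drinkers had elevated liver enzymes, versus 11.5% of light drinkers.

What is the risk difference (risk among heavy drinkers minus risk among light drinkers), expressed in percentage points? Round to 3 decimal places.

RD ≈ 30.500

risk difference = 0.4200 − 0.1150 = 0.3050 → 30.500 percentage points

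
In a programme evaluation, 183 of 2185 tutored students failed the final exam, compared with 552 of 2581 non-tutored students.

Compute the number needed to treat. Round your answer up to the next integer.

risk, tutored students = 183/2185 = 0.083753
risk, non-tutored students = 552/2581 = 0.213871
absolute risk difference = 0.130118
1 / 0.130118 = 7.685 → round up → 8

8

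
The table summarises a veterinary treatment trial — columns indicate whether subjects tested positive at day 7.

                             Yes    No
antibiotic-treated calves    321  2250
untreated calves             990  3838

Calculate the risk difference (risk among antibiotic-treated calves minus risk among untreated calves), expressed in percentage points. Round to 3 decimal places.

risk, antibiotic-treated calves = 321/2571 = 0.1249
risk, untreated calves = 990/4828 = 0.2051
risk difference = 0.1249 − 0.2051 = -0.0802 → -8.020 percentage points

-8.020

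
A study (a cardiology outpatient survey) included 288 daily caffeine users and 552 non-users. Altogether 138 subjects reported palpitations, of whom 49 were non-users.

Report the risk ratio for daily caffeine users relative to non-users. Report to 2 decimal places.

RR: 3.48

daily caffeine users with the outcome: 138 − 49 = 89
daily caffeine users without the outcome: 288 − 89 = 199
non-users without the outcome: 552 − 49 = 503
risk, daily caffeine users = 89/288 = 0.3090
risk, non-users = 49/552 = 0.0888
RR = 0.3090 / 0.0888 = 3.48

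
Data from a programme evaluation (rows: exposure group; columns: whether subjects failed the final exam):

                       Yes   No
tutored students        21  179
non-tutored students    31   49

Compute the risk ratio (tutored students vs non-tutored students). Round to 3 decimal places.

0.271

risk, tutored students = 21/200 = 0.1050
risk, non-tutored students = 31/80 = 0.3875
RR = 0.1050 / 0.3875 = 0.271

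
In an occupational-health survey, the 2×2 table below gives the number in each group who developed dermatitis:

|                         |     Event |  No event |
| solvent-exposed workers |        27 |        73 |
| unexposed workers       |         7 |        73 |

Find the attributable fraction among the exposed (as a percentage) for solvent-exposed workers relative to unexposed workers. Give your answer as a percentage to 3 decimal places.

risk, solvent-exposed workers = 27/100 = 0.2700
risk, unexposed workers = 7/80 = 0.0875
AR% = (0.2700 − 0.0875) / 0.2700 = 0.6759 → 67.593%

AR% ≈ 67.593%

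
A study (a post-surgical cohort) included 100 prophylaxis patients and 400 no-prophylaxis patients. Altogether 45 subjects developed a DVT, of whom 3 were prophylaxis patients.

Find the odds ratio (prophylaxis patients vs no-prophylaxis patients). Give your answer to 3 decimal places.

0.264

prophylaxis patients without the outcome: 100 − 3 = 97
no-prophylaxis patients with the outcome: 45 − 3 = 42
no-prophylaxis patients without the outcome: 400 − 42 = 358
OR = (3 × 358) / (97 × 42) = 1074/4074 ≈ 0.264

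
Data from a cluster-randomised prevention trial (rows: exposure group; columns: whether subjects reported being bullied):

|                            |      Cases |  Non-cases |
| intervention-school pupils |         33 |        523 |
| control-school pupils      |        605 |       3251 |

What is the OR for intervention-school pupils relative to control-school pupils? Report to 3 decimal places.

odds, intervention-school pupils = 33/523 = 0.0631
odds, control-school pupils = 605/3251 = 0.1861
OR = 0.0631 / 0.1861 = 0.339

0.339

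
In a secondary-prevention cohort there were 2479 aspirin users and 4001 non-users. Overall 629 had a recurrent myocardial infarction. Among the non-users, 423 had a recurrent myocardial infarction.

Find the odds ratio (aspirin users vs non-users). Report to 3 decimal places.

aspirin users with the outcome: 629 − 423 = 206
aspirin users without the outcome: 2479 − 206 = 2273
non-users without the outcome: 4001 − 423 = 3578
OR = (206 × 3578) / (2273 × 423) = 737068/961479 ≈ 0.767

0.767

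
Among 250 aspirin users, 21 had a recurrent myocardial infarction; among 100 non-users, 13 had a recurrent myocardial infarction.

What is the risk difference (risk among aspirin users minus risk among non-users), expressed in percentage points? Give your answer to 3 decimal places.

-4.600

risk, aspirin users = 21/250 = 0.0840
risk, non-users = 13/100 = 0.1300
risk difference = 0.0840 − 0.1300 = -0.0460 → -4.600 percentage points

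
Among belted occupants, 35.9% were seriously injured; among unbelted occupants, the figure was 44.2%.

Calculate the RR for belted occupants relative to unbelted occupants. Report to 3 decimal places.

RR = 0.3590 / 0.4420 = 0.812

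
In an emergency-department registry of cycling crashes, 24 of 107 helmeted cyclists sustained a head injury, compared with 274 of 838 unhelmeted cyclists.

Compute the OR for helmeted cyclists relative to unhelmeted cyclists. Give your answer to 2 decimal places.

OR = (24 × 564) / (83 × 274) = 13536/22742 ≈ 0.60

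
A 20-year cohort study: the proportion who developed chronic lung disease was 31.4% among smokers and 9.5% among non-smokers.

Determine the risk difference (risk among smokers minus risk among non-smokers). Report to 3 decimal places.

risk difference = 0.3140 − 0.0950 = 0.219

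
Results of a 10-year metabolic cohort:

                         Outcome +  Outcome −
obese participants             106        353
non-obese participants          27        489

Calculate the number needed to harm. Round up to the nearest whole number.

6

risk, obese participants = 106/459 = 0.230937
risk, non-obese participants = 27/516 = 0.052326
absolute risk difference = 0.178611
1 / 0.178611 = 5.599 → round up → 6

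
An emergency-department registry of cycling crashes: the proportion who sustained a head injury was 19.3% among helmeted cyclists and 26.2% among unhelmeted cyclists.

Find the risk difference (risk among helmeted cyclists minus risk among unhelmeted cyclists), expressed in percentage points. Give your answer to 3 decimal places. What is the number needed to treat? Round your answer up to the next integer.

risk difference = 0.1930 − 0.2620 = -0.0690 → -6.900 percentage points
absolute risk difference = 0.069000
1 / 0.069000 = 14.493 → round up → 15

RD = -6.900; NNT = 15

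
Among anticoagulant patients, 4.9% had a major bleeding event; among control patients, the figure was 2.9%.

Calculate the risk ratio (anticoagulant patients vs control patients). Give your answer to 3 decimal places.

RR = 0.04900 / 0.02900 = 1.690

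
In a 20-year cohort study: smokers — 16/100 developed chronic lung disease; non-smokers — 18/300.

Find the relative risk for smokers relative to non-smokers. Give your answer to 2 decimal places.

risk, smokers = 16/100 = 0.1600
risk, non-smokers = 18/300 = 0.0600
RR = 0.1600 / 0.0600 = 2.67

2.67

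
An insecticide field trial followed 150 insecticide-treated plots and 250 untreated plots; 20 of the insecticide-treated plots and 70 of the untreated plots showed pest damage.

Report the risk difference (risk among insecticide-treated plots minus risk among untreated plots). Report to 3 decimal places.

risk, insecticide-treated plots = 20/150 = 0.1333
risk, untreated plots = 70/250 = 0.2800
risk difference = 0.1333 − 0.2800 = -0.147

-0.147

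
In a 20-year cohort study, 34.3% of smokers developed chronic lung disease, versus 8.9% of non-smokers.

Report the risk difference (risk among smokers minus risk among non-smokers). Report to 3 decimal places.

risk difference = 0.3430 − 0.0890 = 0.254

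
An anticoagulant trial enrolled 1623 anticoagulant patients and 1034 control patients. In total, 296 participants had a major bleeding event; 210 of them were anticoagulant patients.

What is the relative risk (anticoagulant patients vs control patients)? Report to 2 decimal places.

anticoagulant patients without the outcome: 1623 − 210 = 1413
control patients with the outcome: 296 − 210 = 86
control patients without the outcome: 1034 − 86 = 948
risk, anticoagulant patients = 210/1623 = 0.1294
risk, control patients = 86/1034 = 0.0832
RR = 0.1294 / 0.0832 = 1.56

RR = 1.56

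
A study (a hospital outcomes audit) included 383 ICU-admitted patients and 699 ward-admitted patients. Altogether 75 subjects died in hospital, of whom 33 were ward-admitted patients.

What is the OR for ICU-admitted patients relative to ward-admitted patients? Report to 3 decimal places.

OR = 2.486

ICU-admitted patients with the outcome: 75 − 33 = 42
ICU-admitted patients without the outcome: 383 − 42 = 341
ward-admitted patients without the outcome: 699 − 33 = 666
odds, ICU-admitted patients = 42/341 = 0.12317
odds, ward-admitted patients = 33/666 = 0.04955
OR = 0.12317 / 0.04955 = 2.486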